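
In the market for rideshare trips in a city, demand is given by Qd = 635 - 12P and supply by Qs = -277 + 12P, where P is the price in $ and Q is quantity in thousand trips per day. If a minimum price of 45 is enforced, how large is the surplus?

With P fixed at 45, quantity demanded is 95 and quantity supplied is 263.
Surplus = Qs - Qd = 263 - 95 = 168.

Surplus = 168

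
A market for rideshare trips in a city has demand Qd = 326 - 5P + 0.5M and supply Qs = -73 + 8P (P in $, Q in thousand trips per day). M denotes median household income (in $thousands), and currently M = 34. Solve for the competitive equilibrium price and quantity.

With M = 34, demand is Qd = 343 - 5P.
Set Qd = Qs: 343 - 5P = -73 + 8P, so 416 = 13P and P* = 32.
Plugging P* into demand: Q* = 343 - 5(32) = 183.

P* = 32, Q* = 183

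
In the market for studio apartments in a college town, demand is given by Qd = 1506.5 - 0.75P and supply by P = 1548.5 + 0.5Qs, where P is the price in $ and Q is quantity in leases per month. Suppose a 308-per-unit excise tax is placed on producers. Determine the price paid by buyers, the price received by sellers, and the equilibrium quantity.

P_b = 1898, P_s = 1590, Q = 83

Rewriting in direct form: Qs = -3097 + 2P.
With a tax of 308 on producers, they supply based on the net price P_s = P_b - 308, so Qs = -3713 + 2P_b.
Set Qd = Qs: 1506.5 - 0.75P_b = -3713 + 2P_b, so 5219.5 = 2.75P_b and P_b = 1898.
So P_s = 1590 and the quantity traded is Q = 1506.5 - 0.75(1898) = 83.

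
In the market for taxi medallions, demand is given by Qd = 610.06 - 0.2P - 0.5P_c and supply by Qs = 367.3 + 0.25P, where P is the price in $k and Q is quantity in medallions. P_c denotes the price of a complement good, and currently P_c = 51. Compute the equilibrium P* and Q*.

P* = 482.8, Q* = 488

With P_c = 51, demand is Qd = 584.56 - 0.2P.
The market clears where 584.56 - 0.2P = 367.3 + 0.25P. Rearranging, 0.45P = 217.26, hence P* = 482.8.
From the demand curve, Q* = 584.56 - 0.2(482.8) = 488.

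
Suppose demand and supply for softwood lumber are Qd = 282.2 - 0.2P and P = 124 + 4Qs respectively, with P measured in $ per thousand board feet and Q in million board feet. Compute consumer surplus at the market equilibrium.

Consumer surplus = 51122.5

In direct form, Qs = -31 + 0.25P.
Set Qd = Qs: 282.2 - 0.2P = -31 + 0.25P, so 313.2 = 0.45P and P* = 696.
Plugging P* into demand: Q* = 282.2 - 0.2(696) = 143.
Demand choke price (Qd = 0): P = 282.2/0.2 = 1411. Consumer surplus = ½ × (1411 - 696) × 143 = 51122.5.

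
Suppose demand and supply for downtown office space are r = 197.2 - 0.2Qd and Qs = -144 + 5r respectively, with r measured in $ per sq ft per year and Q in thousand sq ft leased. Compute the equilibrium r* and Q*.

r* = 113, Q* = 421

In direct form, Qd = 986 - 5r.
Equating demand and supply, 986 - 5r = -144 + 5r gives 10r = 1130, so r* = 113.
Plugging r* into demand: Q* = 986 - 5(113) = 421.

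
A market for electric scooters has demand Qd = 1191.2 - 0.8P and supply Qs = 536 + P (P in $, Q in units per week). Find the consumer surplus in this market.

Set Qd = Qs: 1191.2 - 0.8P = 536 + P, so 655.2 = 1.8P and P* = 364.
Substitute back: Q* = 1191.2 - 0.8(364) = 900.
Demand choke price (Qd = 0): P = 1191.2/0.8 = 1489. Consumer surplus = ½ × (1489 - 364) × 900 = 506250.

Consumer surplus = 506250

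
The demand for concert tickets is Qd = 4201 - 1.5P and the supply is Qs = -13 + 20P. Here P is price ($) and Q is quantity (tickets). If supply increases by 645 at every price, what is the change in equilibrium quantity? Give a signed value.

At equilibrium Qd = Qs, so 4201 - 1.5P = -13 + 20P; collecting terms, 4214 = 21.5P and P* = 196.
Substitute back: Q* = 4201 - 1.5(196) = 3907.
After the shift, supply is Qs = 632 + 20P.
The new intersection has 3569 = 21.5P, i.e. P = 166, Q = 3952.
ΔQ = 3952 - 3907 = 45.

ΔQ = 45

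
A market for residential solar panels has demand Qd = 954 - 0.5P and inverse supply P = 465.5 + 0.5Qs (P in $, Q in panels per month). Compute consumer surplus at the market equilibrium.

Consumer surplus = 332929

In direct form, Qs = -931 + 2P.
Set Qd = Qs: 954 - 0.5P = -931 + 2P, so 1885 = 2.5P and P* = 754.
From the demand curve, Q* = 954 - 0.5(754) = 577.
Demand choke price (Qd = 0): P = 954/0.5 = 1908. Consumer surplus = ½ × (1908 - 754) × 577 = 332929.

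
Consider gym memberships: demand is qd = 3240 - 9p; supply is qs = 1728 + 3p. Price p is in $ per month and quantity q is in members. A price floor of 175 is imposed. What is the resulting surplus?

Surplus = 588

With p fixed at 175, quantity demanded is 1665 and quantity supplied is 2253.
Surplus = qs - qd = 2253 - 1665 = 588.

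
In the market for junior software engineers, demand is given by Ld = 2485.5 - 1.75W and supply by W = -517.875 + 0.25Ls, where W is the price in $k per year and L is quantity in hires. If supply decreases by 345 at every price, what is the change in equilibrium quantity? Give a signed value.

ΔL = -105

Rewriting in direct form: Ls = 2071.5 + 4W.
At equilibrium Ld = Ls, so 2485.5 - 1.75W = 2071.5 + 4W; collecting terms, 414 = 5.75W and W* = 72.
Then L* = 2485.5 - 1.75(72) = 2359.5.
After the shift, supply is Ls = 1726.5 + 4W.
The new intersection has 759 = 5.75W, i.e. W = 132, L = 2254.5.
ΔL = 2254.5 - 2359.5 = -105.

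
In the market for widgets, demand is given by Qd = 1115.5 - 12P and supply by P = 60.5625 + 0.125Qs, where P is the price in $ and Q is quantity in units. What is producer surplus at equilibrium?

Inverting to quantity form: Qs = -484.5 + 8P.
Equating demand and supply, 1115.5 - 12P = -484.5 + 8P gives 20P = 1600, so P* = 80.
Then Q* = 1115.5 - 12(80) = 155.5.
Supply choke price (Qs = 0): P = 60.5625. Producer surplus = ½ × (80 - 60.5625) × 155.5 = 1511.265625.

Producer surplus = 1511.265625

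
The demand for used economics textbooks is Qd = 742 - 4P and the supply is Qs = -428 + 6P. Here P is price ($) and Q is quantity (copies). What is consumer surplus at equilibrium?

At equilibrium Qd = Qs, so 742 - 4P = -428 + 6P; collecting terms, 1170 = 10P and P* = 117.
Substitute back: Q* = 742 - 4(117) = 274.
Demand choke price (Qd = 0): P = 742/4 = 185.5. Consumer surplus = ½ × (185.5 - 117) × 274 = 9384.5.

Consumer surplus = 9384.5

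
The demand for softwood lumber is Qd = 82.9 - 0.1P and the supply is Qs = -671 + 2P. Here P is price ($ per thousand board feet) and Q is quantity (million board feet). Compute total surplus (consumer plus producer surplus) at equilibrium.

Equating demand and supply, 82.9 - 0.1P = -671 + 2P gives 2.1P = 753.9, so P* = 359.
Plugging P* into demand: Q* = 82.9 - 0.1(359) = 47.
Demand choke price = 829; supply choke price = 335.5. CS = ½(829 - 359)(47) = 11045; PS = ½(359 - 335.5)(47) = 552.25. Total surplus = 11597.25.

Total surplus = 11597.25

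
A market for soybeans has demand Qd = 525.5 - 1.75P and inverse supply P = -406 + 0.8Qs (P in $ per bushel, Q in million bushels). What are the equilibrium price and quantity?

Solving each curve for Q: Qs = 507.5 + 1.25P.
Equating demand and supply, 525.5 - 1.75P = 507.5 + 1.25P gives 3P = 18, so P* = 6.
From the demand curve, Q* = 525.5 - 1.75(6) = 515.

P* = 6, Q* = 515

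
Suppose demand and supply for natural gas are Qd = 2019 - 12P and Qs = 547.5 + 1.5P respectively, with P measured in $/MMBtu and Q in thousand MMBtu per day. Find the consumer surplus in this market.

The market clears where 2019 - 12P = 547.5 + 1.5P. Rearranging, 13.5P = 1471.5, hence P* = 109.
Then Q* = 2019 - 12(109) = 711.
Demand choke price (Qd = 0): P = 2019/12 = 168.25. Consumer surplus = ½ × (168.25 - 109) × 711 = 21063.375.

Consumer surplus = 21063.375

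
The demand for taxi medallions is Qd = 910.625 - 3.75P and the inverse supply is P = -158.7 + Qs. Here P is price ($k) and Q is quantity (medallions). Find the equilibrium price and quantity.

P* = 158.3, Q* = 317

Solving each curve for Q: Qs = 158.7 + P.
Equating demand and supply, 910.625 - 3.75P = 158.7 + P gives 4.75P = 751.925, so P* = 158.3.
Then Q* = 910.625 - 3.75(158.3) = 317.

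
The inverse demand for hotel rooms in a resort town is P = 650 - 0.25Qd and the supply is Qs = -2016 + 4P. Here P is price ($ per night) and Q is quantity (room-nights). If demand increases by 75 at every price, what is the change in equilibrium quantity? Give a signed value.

ΔQ = 37.5

Solving each curve for Q: Qd = 2600 - 4P.
Equating demand and supply, 2600 - 4P = -2016 + 4P gives 8P = 4616, so P* = 577.
Then Q* = 2600 - 4(577) = 292.
After the shift, demand is Qd = 2675 - 4P.
Re-solving, 8P = 4691 gives P = 586.375 and Q = 329.5.
ΔQ = 329.5 - 292 = 37.5.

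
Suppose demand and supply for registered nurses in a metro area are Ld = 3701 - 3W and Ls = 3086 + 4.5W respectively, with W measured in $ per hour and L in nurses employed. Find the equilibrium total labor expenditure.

Equating demand and supply, 3701 - 3W = 3086 + 4.5W gives 7.5W = 615, so W* = 82.
Plugging W* into demand: L* = 3701 - 3(82) = 3455.
Total labor expenditure = W* × L* = 82 × 3455 = 283310.

Total labor expenditure = 283310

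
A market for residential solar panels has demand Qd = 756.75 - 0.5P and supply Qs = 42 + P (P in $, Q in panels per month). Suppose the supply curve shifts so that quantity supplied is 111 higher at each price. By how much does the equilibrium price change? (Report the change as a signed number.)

At equilibrium Qd = Qs, so 756.75 - 0.5P = 42 + P; collecting terms, 714.75 = 1.5P and P* = 476.5.
Plugging P* into demand: Q* = 756.75 - 0.5(476.5) = 518.5.
After the shift, supply is Qs = 153 + P.
The new intersection has 603.75 = 1.5P, i.e. P = 402.5, Q = 555.5.
ΔP = 402.5 - 476.5 = -74.

ΔP = -74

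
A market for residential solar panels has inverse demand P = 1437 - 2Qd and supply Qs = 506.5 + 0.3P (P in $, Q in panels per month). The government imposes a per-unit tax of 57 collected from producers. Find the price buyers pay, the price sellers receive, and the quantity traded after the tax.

P_b = 286.375, P_s = 229.375, Q = 575.3125

Rewriting in direct form: Qd = 718.5 - 0.5P.
The tax drives a wedge P_b - P_s = 57. Substituting P_s = P_b - 57 into supply: Qs = 489.4 + 0.3P_b.
Set Qd = Qs: 718.5 - 0.5P_b = 489.4 + 0.3P_b, so 229.1 = 0.8P_b and P_b = 286.375.
So P_s = 229.375 and the quantity traded is Q = 718.5 - 0.5(286.375) = 575.3125.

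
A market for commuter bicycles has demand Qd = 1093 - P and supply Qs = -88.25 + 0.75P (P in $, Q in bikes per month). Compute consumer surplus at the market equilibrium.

Consumer surplus = 87362

At equilibrium Qd = Qs, so 1093 - P = -88.25 + 0.75P; collecting terms, 1181.25 = 1.75P and P* = 675.
From the demand curve, Q* = 1093 - 675 = 418.
Demand choke price (Qd = 0): P = 1093. Consumer surplus = ½ × (1093 - 675) × 418 = 87362.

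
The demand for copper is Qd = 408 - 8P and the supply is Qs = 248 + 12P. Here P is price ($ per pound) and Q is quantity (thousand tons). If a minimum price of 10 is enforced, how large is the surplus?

At P = 10: Qd = 328 and Qs = 368.
Surplus = Qs - Qd = 368 - 328 = 40.

Surplus = 40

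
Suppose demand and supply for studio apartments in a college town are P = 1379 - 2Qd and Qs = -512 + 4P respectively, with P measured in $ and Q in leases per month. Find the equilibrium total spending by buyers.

Total spending by buyers = 148452

Rewriting in direct form: Qd = 689.5 - 0.5P.
The market clears where 689.5 - 0.5P = -512 + 4P. Rearranging, 4.5P = 1201.5, hence P* = 267.
From the demand curve, Q* = 689.5 - 0.5(267) = 556.
Total spending by buyers = P* × Q* = 267 × 556 = 148452.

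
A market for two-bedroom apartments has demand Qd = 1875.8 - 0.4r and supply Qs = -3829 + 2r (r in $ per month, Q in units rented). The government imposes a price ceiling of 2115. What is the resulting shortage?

Shortage = 628.8

With r fixed at 2115, quantity demanded is 1029.8 and quantity supplied is 401.
Shortage = Qd - Qs = 1029.8 - 401 = 628.8.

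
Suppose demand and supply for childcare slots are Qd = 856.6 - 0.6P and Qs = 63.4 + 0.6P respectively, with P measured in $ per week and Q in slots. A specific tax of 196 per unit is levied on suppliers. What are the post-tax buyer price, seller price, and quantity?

With a tax of 196 on suppliers, they supply based on the net price P_s = P_b - 196, so Qs = -54.2 + 0.6P_b.
Market clearing requires 856.6 - 0.6P_b = -54.2 + 0.6P_b; hence 910.8 = 1.2P_b and P_b = 759.
So P_s = 563 and the quantity traded is Q = 856.6 - 0.6(759) = 401.2.

P_b = 759, P_s = 563, Q = 401.2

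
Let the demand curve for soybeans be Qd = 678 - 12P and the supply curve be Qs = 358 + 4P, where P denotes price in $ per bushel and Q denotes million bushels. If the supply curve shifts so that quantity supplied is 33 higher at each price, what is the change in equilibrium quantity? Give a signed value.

ΔQ = 24.75

The market clears where 678 - 12P = 358 + 4P. Rearranging, 16P = 320, hence P* = 20.
Plugging P* into demand: Q* = 678 - 12(20) = 438.
After the shift, supply is Qs = 391 + 4P.
The new intersection has 287 = 16P, i.e. P = 17.9375, Q = 462.75.
ΔQ = 462.75 - 438 = 24.75.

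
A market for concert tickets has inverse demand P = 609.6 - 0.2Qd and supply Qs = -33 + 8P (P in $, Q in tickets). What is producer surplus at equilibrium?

Producer surplus = 216923.0625

In direct form, Qd = 3048 - 5P.
At equilibrium Qd = Qs, so 3048 - 5P = -33 + 8P; collecting terms, 3081 = 13P and P* = 237.
Substitute back: Q* = 3048 - 5(237) = 1863.
Supply choke price (Qs = 0): P = 4.125. Producer surplus = ½ × (237 - 4.125) × 1863 = 216923.0625.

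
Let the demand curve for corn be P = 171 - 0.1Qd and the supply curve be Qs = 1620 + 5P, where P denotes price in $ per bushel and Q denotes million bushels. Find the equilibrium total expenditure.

Rewriting in direct form: Qd = 1710 - 10P.
The market clears where 1710 - 10P = 1620 + 5P. Rearranging, 15P = 90, hence P* = 6.
Then Q* = 1710 - 10(6) = 1650.
Total expenditure = P* × Q* = 6 × 1650 = 9900.

Total expenditure = 9900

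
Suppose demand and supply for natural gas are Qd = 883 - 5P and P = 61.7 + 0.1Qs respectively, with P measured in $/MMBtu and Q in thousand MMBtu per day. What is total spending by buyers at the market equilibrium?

Total spending by buyers = 38300

In direct form, Qs = -617 + 10P.
Set Qd = Qs: 883 - 5P = -617 + 10P, so 1500 = 15P and P* = 100.
Substitute back: Q* = 883 - 5(100) = 383.
Total spending by buyers = P* × Q* = 100 × 383 = 38300.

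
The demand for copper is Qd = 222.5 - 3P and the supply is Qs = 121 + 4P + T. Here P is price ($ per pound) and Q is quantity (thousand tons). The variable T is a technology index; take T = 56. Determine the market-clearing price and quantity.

P* = 6.5, Q* = 203

With T = 56, supply is Qs = 177 + 4P.
At equilibrium Qd = Qs, so 222.5 - 3P = 177 + 4P; collecting terms, 45.5 = 7P and P* = 6.5.
Then Q* = 222.5 - 3(6.5) = 203.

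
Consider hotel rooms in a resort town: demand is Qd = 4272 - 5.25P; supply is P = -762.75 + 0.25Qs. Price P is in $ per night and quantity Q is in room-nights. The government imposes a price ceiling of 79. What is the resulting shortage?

Shortage = 490.25

Solving each curve for Q: Qs = 3051 + 4P.
At P = 79: Qd = 3857.25 and Qs = 3367.
Shortage = Qd - Qs = 3857.25 - 3367 = 490.25.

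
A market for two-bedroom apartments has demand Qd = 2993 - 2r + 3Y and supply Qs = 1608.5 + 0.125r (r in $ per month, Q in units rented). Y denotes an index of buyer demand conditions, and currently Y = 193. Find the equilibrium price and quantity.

With Y = 193, demand is Qd = 3572 - 2r.
Set Qd = Qs: 3572 - 2r = 1608.5 + 0.125r, so 1963.5 = 2.125r and r* = 924.
Then Q* = 3572 - 2(924) = 1724.

r* = 924, Q* = 1724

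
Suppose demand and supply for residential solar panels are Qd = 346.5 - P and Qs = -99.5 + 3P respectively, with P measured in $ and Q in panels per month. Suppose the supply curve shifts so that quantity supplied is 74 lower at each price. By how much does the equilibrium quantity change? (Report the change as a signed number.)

ΔQ = -18.5

The market clears where 346.5 - P = -99.5 + 3P. Rearranging, 4P = 446, hence P* = 111.5.
Substitute back: Q* = 346.5 - 111.5 = 235.
After the shift, supply is Qs = -173.5 + 3P.
New equilibrium: 520 = 4P, so P = 130 and Q = 216.5.
ΔQ = 216.5 - 235 = -18.5.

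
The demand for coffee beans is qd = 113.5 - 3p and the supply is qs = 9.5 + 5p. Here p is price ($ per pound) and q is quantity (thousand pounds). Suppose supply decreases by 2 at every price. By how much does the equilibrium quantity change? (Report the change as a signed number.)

The market clears where 113.5 - 3p = 9.5 + 5p. Rearranging, 8p = 104, hence p* = 13.
Substitute back: q* = 113.5 - 3(13) = 74.5.
After the shift, supply is qs = 7.5 + 5p.
Re-solving, 8p = 106 gives p = 13.25 and q = 73.75.
Δq = 73.75 - 74.5 = -0.75.

Δq = -0.75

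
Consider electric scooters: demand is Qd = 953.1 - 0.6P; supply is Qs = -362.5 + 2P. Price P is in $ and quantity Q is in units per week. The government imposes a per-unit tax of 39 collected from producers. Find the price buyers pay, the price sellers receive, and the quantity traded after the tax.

Producers keep P_s = P_b - 39 per unit, so supply in terms of the buyer price is Qs = -440.5 + 2P_b.
Market clearing requires 953.1 - 0.6P_b = -440.5 + 2P_b; hence 1393.6 = 2.6P_b and P_b = 536.
Then P_s = 536 - 39 = 497 and Q = 953.1 - 0.6(536) = 631.5.

P_b = 536, P_s = 497, Q = 631.5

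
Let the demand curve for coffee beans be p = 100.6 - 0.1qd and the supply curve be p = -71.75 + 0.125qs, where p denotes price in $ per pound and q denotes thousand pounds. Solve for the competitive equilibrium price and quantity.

In direct form, qd = 1006 - 10p and qs = 574 + 8p.
Equating demand and supply, 1006 - 10p = 574 + 8p gives 18p = 432, so p* = 24.
Substitute back: q* = 1006 - 10(24) = 766.

p* = 24, q* = 766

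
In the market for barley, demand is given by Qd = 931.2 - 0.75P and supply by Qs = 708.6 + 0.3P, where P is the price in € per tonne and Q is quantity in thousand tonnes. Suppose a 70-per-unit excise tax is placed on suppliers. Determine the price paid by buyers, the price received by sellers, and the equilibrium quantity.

P_b = 232, P_s = 162, Q = 757.2

With a tax of 70 on suppliers, they supply based on the net price P_s = P_b - 70, so Qs = 687.6 + 0.3P_b.
Market clearing requires 931.2 - 0.75P_b = 687.6 + 0.3P_b; hence 243.6 = 1.05P_b and P_b = 232.
So P_s = 162 and the quantity traded is Q = 931.2 - 0.75(232) = 757.2.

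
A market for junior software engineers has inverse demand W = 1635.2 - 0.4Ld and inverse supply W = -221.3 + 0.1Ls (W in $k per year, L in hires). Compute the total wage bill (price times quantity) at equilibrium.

Rewriting in direct form: Ld = 4088 - 2.5W and Ls = 2213 + 10W.
The market clears where 4088 - 2.5W = 2213 + 10W. Rearranging, 12.5W = 1875, hence W* = 150.
From the demand curve, L* = 4088 - 2.5(150) = 3713.
The total wage bill = W* × L* = 150 × 3713 = 556950.

The total wage bill = 556950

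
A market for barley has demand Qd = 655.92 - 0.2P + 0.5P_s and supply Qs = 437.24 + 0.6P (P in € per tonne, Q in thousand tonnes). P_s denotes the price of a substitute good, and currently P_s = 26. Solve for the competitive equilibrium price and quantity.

P* = 289.6, Q* = 611

With P_s = 26, demand is Qd = 668.92 - 0.2P.
Equating demand and supply, 668.92 - 0.2P = 437.24 + 0.6P gives 0.8P = 231.68, so P* = 289.6.
Plugging P* into demand: Q* = 668.92 - 0.2(289.6) = 611.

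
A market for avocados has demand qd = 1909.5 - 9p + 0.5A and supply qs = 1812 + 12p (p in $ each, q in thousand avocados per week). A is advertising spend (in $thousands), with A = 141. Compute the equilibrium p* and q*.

p* = 8, q* = 1908

With A = 141, demand is qd = 1980 - 9p.
The market clears where 1980 - 9p = 1812 + 12p. Rearranging, 21p = 168, hence p* = 8.
From the demand curve, q* = 1980 - 9(8) = 1908.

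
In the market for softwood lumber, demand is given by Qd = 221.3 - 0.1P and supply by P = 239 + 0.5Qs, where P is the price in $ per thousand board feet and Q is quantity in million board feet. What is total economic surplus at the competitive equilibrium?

Rewriting in direct form: Qs = -478 + 2P.
Equating demand and supply, 221.3 - 0.1P = -478 + 2P gives 2.1P = 699.3, so P* = 333.
Plugging P* into demand: Q* = 221.3 - 0.1(333) = 188.
Demand choke price = 2213; supply choke price = 239. CS = ½(2213 - 333)(188) = 176720; PS = ½(333 - 239)(188) = 8836. Total surplus = 185556.

Total surplus = 185556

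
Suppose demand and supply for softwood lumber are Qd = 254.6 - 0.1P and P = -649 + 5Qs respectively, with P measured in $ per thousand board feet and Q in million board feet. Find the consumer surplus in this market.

Rewriting in direct form: Qs = 129.8 + 0.2P.
Equating demand and supply, 254.6 - 0.1P = 129.8 + 0.2P gives 0.3P = 124.8, so P* = 416.
Substitute back: Q* = 254.6 - 0.1(416) = 213.
Demand choke price (Qd = 0): P = 254.6/0.1 = 2546. Consumer surplus = ½ × (2546 - 416) × 213 = 226845.

Consumer surplus = 226845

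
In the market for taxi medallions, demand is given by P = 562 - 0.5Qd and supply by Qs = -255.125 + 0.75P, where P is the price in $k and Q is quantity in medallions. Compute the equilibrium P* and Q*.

Solving each curve for Q: Qd = 1124 - 2P.
Set Qd = Qs: 1124 - 2P = -255.125 + 0.75P, so 1379.125 = 2.75P and P* = 501.5.
Substitute back: Q* = 1124 - 2(501.5) = 121.

P* = 501.5, Q* = 121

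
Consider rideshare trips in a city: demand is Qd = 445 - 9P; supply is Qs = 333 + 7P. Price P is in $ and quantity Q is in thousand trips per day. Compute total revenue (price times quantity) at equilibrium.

At equilibrium Qd = Qs, so 445 - 9P = 333 + 7P; collecting terms, 112 = 16P and P* = 7.
Plugging P* into demand: Q* = 445 - 9(7) = 382.
Total revenue = P* × Q* = 7 × 382 = 2674.

Total revenue = 2674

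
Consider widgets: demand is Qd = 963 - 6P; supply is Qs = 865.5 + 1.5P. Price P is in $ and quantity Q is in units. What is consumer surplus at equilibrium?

At equilibrium Qd = Qs, so 963 - 6P = 865.5 + 1.5P; collecting terms, 97.5 = 7.5P and P* = 13.
Then Q* = 963 - 6(13) = 885.
Demand choke price (Qd = 0): P = 963/6 = 160.5. Consumer surplus = ½ × (160.5 - 13) × 885 = 65268.75.

Consumer surplus = 65268.75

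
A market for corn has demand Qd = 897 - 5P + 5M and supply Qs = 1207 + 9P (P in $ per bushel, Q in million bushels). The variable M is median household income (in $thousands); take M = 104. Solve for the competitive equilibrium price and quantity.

With M = 104, demand is Qd = 1417 - 5P.
At equilibrium Qd = Qs, so 1417 - 5P = 1207 + 9P; collecting terms, 210 = 14P and P* = 15.
Plugging P* into demand: Q* = 1417 - 5(15) = 1342.

P* = 15, Q* = 1342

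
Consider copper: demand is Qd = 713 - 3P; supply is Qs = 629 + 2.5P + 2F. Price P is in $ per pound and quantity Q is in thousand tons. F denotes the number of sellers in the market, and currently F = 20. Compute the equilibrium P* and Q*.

With F = 20, supply is Qs = 669 + 2.5P.
At equilibrium Qd = Qs, so 713 - 3P = 669 + 2.5P; collecting terms, 44 = 5.5P and P* = 8.
Then Q* = 713 - 3(8) = 689.

P* = 8, Q* = 689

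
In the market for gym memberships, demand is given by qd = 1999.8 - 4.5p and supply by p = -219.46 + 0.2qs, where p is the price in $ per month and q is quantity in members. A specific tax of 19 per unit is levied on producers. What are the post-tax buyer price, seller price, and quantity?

p_b = 105, p_s = 86, q = 1527.3

Rewriting in direct form: qs = 1097.3 + 5p.
With a tax of 19 on producers, they supply based on the net price p_s = p_b - 19, so qs = 1002.3 + 5p_b.
Equate demand and the shifted supply: 1999.8 - 4.5p_b = 1002.3 + 5p_b, giving 9.5p_b = 997.5, so p_b = 105.
Then p_s = 105 - 19 = 86 and q = 1999.8 - 4.5(105) = 1527.3.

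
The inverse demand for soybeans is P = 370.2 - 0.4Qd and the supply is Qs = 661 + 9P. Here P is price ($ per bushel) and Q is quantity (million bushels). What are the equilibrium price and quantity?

Inverting to quantity form: Qd = 925.5 - 2.5P.
Set Qd = Qs: 925.5 - 2.5P = 661 + 9P, so 264.5 = 11.5P and P* = 23.
Then Q* = 925.5 - 2.5(23) = 868.

P* = 23, Q* = 868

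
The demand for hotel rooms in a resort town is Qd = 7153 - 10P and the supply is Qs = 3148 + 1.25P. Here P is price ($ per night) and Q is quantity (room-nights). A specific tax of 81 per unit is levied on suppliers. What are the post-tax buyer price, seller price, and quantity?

Suppliers keep P_s = P_b - 81 per unit, so supply in terms of the buyer price is Qs = 3046.75 + 1.25P_b.
Equate demand and the shifted supply: 7153 - 10P_b = 3046.75 + 1.25P_b, giving 11.25P_b = 4106.25, so P_b = 365.
Then P_s = 365 - 81 = 284 and Q = 7153 - 10(365) = 3503.

P_b = 365, P_s = 284, Q = 3503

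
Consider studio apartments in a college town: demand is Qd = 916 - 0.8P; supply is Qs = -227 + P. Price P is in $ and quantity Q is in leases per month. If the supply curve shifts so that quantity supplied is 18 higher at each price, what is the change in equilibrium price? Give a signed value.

ΔP = -10

Set Qd = Qs: 916 - 0.8P = -227 + P, so 1143 = 1.8P and P* = 635.
Plugging P* into demand: Q* = 916 - 0.8(635) = 408.
After the shift, supply is Qs = -209 + P.
Re-solving, 1.8P = 1125 gives P = 625 and Q = 416.
ΔP = 625 - 635 = -10.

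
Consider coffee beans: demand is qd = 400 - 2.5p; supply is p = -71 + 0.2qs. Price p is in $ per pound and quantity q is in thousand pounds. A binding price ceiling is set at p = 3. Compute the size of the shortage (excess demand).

Solving each curve for q: qs = 355 + 5p.
Evaluating both curves at the ceiling price 3 gives qd = 392.5, qs = 370.
Shortage = qd - qs = 392.5 - 370 = 22.5.

Shortage = 22.5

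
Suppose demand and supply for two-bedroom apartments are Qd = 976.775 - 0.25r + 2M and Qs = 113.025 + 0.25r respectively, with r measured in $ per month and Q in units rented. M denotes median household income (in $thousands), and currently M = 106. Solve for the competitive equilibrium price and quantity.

With M = 106, demand is Qd = 1188.775 - 0.25r.
At equilibrium Qd = Qs, so 1188.775 - 0.25r = 113.025 + 0.25r; collecting terms, 1075.75 = 0.5r and r* = 2151.5.
Then Q* = 1188.775 - 0.25(2151.5) = 650.9.

r* = 2151.5, Q* = 650.9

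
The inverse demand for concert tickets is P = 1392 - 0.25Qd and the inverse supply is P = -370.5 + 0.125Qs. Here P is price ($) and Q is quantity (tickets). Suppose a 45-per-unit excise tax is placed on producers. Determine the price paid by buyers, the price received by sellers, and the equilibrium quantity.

P_b = 247, P_s = 202, Q = 4580

Inverting to quantity form: Qd = 5568 - 4P and Qs = 2964 + 8P.
With a tax of 45 on producers, they supply based on the net price P_s = P_b - 45, so Qs = 2604 + 8P_b.
Set Qd = Qs: 5568 - 4P_b = 2604 + 8P_b, so 2964 = 12P_b and P_b = 247.
So P_s = 202 and the quantity traded is Q = 5568 - 4(247) = 4580.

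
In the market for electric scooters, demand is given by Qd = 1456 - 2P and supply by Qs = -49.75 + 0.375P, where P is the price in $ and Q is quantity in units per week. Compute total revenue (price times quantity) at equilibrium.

Total revenue = 119192

At equilibrium Qd = Qs, so 1456 - 2P = -49.75 + 0.375P; collecting terms, 1505.75 = 2.375P and P* = 634.
Substitute back: Q* = 1456 - 2(634) = 188.
Total revenue = P* × Q* = 634 × 188 = 119192.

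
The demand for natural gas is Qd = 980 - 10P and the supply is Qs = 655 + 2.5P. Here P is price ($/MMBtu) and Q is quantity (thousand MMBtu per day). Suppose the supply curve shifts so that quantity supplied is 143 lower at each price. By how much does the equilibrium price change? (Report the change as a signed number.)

Set Qd = Qs: 980 - 10P = 655 + 2.5P, so 325 = 12.5P and P* = 26.
From the demand curve, Q* = 980 - 10(26) = 720.
After the shift, supply is Qs = 512 + 2.5P.
New equilibrium: 468 = 12.5P, so P = 37.44 and Q = 605.6.
ΔP = 37.44 - 26 = 11.44.

ΔP = 11.44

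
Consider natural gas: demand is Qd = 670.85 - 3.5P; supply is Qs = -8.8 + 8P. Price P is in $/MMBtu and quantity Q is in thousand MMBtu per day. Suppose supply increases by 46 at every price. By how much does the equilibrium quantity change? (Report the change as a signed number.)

Equating demand and supply, 670.85 - 3.5P = -8.8 + 8P gives 11.5P = 679.65, so P* = 59.1.
Substitute back: Q* = 670.85 - 3.5(59.1) = 464.
After the shift, supply is Qs = 37.2 + 8P.
The new intersection has 633.65 = 11.5P, i.e. P = 55.1, Q = 478.
ΔQ = 478 - 464 = 14.

ΔQ = 14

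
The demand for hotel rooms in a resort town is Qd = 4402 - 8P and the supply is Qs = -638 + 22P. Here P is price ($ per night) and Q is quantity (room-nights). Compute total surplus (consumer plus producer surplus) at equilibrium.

Equating demand and supply, 4402 - 8P = -638 + 22P gives 30P = 5040, so P* = 168.
Then Q* = 4402 - 8(168) = 3058.
Demand choke price = 550.25; supply choke price = 29. CS = ½(550.25 - 168)(3058) = 584460.25; PS = ½(168 - 29)(3058) = 212531. Total surplus = 796991.25.

Total surplus = 796991.25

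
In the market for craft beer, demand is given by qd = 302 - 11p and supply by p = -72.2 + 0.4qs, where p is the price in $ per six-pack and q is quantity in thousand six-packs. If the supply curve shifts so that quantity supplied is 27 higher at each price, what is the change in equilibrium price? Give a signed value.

Δp = -2

Inverting to quantity form: qs = 180.5 + 2.5p.
The market clears where 302 - 11p = 180.5 + 2.5p. Rearranging, 13.5p = 121.5, hence p* = 9.
Plugging p* into demand: q* = 302 - 11(9) = 203.
After the shift, supply is qs = 207.5 + 2.5p.
New equilibrium: 94.5 = 13.5p, so p = 7 and q = 225.
Δp = 7 - 9 = -2.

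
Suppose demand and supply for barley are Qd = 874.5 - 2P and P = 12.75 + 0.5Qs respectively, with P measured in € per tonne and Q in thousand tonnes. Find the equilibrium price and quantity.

Solving each curve for Q: Qs = -25.5 + 2P.
At equilibrium Qd = Qs, so 874.5 - 2P = -25.5 + 2P; collecting terms, 900 = 4P and P* = 225.
Then Q* = 874.5 - 2(225) = 424.5.

P* = 225, Q* = 424.5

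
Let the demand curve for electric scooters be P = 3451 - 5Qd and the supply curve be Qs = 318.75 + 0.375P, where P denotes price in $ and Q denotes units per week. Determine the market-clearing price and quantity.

Inverting to quantity form: Qd = 690.2 - 0.2P.
Equating demand and supply, 690.2 - 0.2P = 318.75 + 0.375P gives 0.575P = 371.45, so P* = 646.
From the demand curve, Q* = 690.2 - 0.2(646) = 561.

P* = 646, Q* = 561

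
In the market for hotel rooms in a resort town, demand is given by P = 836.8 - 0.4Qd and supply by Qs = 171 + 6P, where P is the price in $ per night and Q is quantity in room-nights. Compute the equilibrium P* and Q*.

Solving each curve for Q: Qd = 2092 - 2.5P.
Equating demand and supply, 2092 - 2.5P = 171 + 6P gives 8.5P = 1921, so P* = 226.
From the demand curve, Q* = 2092 - 2.5(226) = 1527.

P* = 226, Q* = 1527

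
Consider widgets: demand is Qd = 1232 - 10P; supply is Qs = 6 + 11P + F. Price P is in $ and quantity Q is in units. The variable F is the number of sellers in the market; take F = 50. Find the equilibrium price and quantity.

P* = 56, Q* = 672

With F = 50, supply is Qs = 56 + 11P.
The market clears where 1232 - 10P = 56 + 11P. Rearranging, 21P = 1176, hence P* = 56.
From the demand curve, Q* = 1232 - 10(56) = 672.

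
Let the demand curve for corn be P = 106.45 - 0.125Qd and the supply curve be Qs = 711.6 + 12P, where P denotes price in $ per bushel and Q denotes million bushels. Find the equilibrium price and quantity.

P* = 7, Q* = 795.6

Rewriting in direct form: Qd = 851.6 - 8P.
The market clears where 851.6 - 8P = 711.6 + 12P. Rearranging, 20P = 140, hence P* = 7.
From the demand curve, Q* = 851.6 - 8(7) = 795.6.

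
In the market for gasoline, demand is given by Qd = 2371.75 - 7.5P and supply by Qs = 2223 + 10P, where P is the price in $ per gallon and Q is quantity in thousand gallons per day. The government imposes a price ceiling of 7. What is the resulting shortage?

Shortage = 26.25

With P fixed at 7, quantity demanded is 2319.25 and quantity supplied is 2293.
Shortage = Qd - Qs = 2319.25 - 2293 = 26.25.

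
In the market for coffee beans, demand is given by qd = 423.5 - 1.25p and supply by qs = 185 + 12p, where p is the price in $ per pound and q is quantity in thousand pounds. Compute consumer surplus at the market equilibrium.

At equilibrium qd = qs, so 423.5 - 1.25p = 185 + 12p; collecting terms, 238.5 = 13.25p and p* = 18.
From the demand curve, q* = 423.5 - 1.25(18) = 401.
Demand choke price (qd = 0): p = 423.5/1.25 = 338.8. Consumer surplus = ½ × (338.8 - 18) × 401 = 64320.4.

Consumer surplus = 64320.4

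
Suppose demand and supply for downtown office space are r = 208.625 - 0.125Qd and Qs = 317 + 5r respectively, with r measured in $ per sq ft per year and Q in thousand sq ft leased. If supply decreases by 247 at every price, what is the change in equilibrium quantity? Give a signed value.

In direct form, Qd = 1669 - 8r.
Equating demand and supply, 1669 - 8r = 317 + 5r gives 13r = 1352, so r* = 104.
Then Q* = 1669 - 8(104) = 837.
After the shift, supply is Qs = 70 + 5r.
New equilibrium: 1599 = 13r, so r = 123 and Q = 685.
ΔQ = 685 - 837 = -152.

ΔQ = -152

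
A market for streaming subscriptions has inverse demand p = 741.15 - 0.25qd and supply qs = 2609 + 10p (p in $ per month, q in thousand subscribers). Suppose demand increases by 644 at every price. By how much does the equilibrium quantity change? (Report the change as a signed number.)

Δq = 460

In direct form, qd = 2964.6 - 4p.
The market clears where 2964.6 - 4p = 2609 + 10p. Rearranging, 14p = 355.6, hence p* = 25.4.
Plugging p* into demand: q* = 2964.6 - 4(25.4) = 2863.
After the shift, demand is qd = 3608.6 - 4p.
The new intersection has 999.6 = 14p, i.e. p = 71.4, q = 3323.
Δq = 3323 - 2863 = 460.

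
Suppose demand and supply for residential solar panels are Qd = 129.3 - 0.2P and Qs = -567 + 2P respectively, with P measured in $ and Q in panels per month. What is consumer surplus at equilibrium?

Equating demand and supply, 129.3 - 0.2P = -567 + 2P gives 2.2P = 696.3, so P* = 316.5.
Substitute back: Q* = 129.3 - 0.2(316.5) = 66.
Demand choke price (Qd = 0): P = 129.3/0.2 = 646.5. Consumer surplus = ½ × (646.5 - 316.5) × 66 = 10890.

Consumer surplus = 10890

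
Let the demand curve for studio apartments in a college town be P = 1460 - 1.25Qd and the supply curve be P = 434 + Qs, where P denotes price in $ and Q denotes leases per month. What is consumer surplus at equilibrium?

Consumer surplus = 129960

Solving each curve for Q: Qd = 1168 - 0.8P and Qs = -434 + P.
Equating demand and supply, 1168 - 0.8P = -434 + P gives 1.8P = 1602, so P* = 890.
From the demand curve, Q* = 1168 - 0.8(890) = 456.
Demand choke price (Qd = 0): P = 1168/0.8 = 1460. Consumer surplus = ½ × (1460 - 890) × 456 = 129960.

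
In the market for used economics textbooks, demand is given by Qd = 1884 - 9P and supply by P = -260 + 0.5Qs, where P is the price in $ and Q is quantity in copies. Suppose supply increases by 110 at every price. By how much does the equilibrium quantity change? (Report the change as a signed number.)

In direct form, Qs = 520 + 2P.
Equating demand and supply, 1884 - 9P = 520 + 2P gives 11P = 1364, so P* = 124.
From the demand curve, Q* = 1884 - 9(124) = 768.
After the shift, supply is Qs = 630 + 2P.
The new intersection has 1254 = 11P, i.e. P = 114, Q = 858.
ΔQ = 858 - 768 = 90.

ΔQ = 90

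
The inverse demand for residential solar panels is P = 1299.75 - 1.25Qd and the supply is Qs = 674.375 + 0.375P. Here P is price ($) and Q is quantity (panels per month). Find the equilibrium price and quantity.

P* = 311, Q* = 791

Inverting to quantity form: Qd = 1039.8 - 0.8P.
The market clears where 1039.8 - 0.8P = 674.375 + 0.375P. Rearranging, 1.175P = 365.425, hence P* = 311.
Substitute back: Q* = 1039.8 - 0.8(311) = 791.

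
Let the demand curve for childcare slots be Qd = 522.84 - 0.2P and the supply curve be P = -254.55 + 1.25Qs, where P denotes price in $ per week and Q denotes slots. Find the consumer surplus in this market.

Consumer surplus = 526702.5

Solving each curve for Q: Qs = 203.64 + 0.8P.
The market clears where 522.84 - 0.2P = 203.64 + 0.8P. Rearranging, P = 319.2, hence P* = 319.2.
Plugging P* into demand: Q* = 522.84 - 0.2(319.2) = 459.
Demand choke price (Qd = 0): P = 522.84/0.2 = 2614.2. Consumer surplus = ½ × (2614.2 - 319.2) × 459 = 526702.5.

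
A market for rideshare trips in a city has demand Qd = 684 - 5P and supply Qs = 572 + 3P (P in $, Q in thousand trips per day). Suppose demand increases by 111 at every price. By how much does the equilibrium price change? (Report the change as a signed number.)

ΔP = 13.875

Set Qd = Qs: 684 - 5P = 572 + 3P, so 112 = 8P and P* = 14.
Plugging P* into demand: Q* = 684 - 5(14) = 614.
After the shift, demand is Qd = 795 - 5P.
The new intersection has 223 = 8P, i.e. P = 27.875, Q = 655.625.
ΔP = 27.875 - 14 = 13.875.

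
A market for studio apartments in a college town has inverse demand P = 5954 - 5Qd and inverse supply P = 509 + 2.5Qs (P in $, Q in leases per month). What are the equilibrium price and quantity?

P* = 2324, Q* = 726

In direct form, Qd = 1190.8 - 0.2P and Qs = -203.6 + 0.4P.
The market clears where 1190.8 - 0.2P = -203.6 + 0.4P. Rearranging, 0.6P = 1394.4, hence P* = 2324.
Substitute back: Q* = 1190.8 - 0.2(2324) = 726.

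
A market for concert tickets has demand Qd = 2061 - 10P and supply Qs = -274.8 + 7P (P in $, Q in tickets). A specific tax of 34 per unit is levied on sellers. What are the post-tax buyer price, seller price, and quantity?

P_b = 151.4, P_s = 117.4, Q = 547

The tax drives a wedge P_b - P_s = 34. Substituting P_s = P_b - 34 into supply: Qs = -512.8 + 7P_b.
Set Qd = Qs: 2061 - 10P_b = -512.8 + 7P_b, so 2573.8 = 17P_b and P_b = 151.4.
Then P_s = 151.4 - 34 = 117.4 and Q = 2061 - 10(151.4) = 547.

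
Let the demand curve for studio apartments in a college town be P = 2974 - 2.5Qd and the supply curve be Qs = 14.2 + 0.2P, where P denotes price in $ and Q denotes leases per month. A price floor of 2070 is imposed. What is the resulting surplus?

Surplus = 66.6

Inverting to quantity form: Qd = 1189.6 - 0.4P.
With P fixed at 2070, quantity demanded is 361.6 and quantity supplied is 428.2.
Surplus = Qs - Qd = 428.2 - 361.6 = 66.6.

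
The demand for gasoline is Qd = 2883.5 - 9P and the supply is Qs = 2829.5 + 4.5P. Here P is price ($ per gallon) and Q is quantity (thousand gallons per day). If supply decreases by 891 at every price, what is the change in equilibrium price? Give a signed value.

ΔP = 66

At equilibrium Qd = Qs, so 2883.5 - 9P = 2829.5 + 4.5P; collecting terms, 54 = 13.5P and P* = 4.
From the demand curve, Q* = 2883.5 - 9(4) = 2847.5.
After the shift, supply is Qs = 1938.5 + 4.5P.
New equilibrium: 945 = 13.5P, so P = 70 and Q = 2253.5.
ΔP = 70 - 4 = 66.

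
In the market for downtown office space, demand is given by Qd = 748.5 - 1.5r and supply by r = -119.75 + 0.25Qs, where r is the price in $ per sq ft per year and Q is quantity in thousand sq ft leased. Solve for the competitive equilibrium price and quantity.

In direct form, Qs = 479 + 4r.
Set Qd = Qs: 748.5 - 1.5r = 479 + 4r, so 269.5 = 5.5r and r* = 49.
From the demand curve, Q* = 748.5 - 1.5(49) = 675.

r* = 49, Q* = 675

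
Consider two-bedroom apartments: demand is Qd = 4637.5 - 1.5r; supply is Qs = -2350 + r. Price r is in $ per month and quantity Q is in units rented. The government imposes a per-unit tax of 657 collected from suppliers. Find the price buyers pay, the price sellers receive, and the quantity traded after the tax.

r_b = 3057.8, r_s = 2400.8, Q = 50.8

Suppliers keep r_s = r_b - 657 per unit, so supply in terms of the buyer price is Qs = -3007 + r_b.
Set Qd = Qs: 4637.5 - 1.5r_b = -3007 + r_b, so 7644.5 = 2.5r_b and r_b = 3057.8.
Then r_s = 3057.8 - 657 = 2400.8 and Q = 4637.5 - 1.5(3057.8) = 50.8.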